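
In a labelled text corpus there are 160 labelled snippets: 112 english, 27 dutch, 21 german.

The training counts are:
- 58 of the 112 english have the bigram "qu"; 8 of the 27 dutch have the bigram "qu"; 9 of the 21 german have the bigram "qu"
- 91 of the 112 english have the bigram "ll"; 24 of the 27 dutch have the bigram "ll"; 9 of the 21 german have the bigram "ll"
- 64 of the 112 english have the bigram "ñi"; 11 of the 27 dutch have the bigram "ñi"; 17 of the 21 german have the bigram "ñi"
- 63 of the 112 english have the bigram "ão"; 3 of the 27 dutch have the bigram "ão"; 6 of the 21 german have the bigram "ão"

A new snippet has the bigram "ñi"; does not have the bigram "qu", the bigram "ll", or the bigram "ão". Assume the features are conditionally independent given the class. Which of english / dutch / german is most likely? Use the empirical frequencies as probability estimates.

german

english: (112/160) × (54/112) × (21/112) × (64/112) × (49/112) = 0.0158203125
dutch: (27/160) × (19/27) × (3/27) × (11/27) × (24/27) ≈ 0.00477824
german: (21/160) × (12/21) × (12/21) × (17/21) × (15/21) ≈ 0.0247813
Highest score → german.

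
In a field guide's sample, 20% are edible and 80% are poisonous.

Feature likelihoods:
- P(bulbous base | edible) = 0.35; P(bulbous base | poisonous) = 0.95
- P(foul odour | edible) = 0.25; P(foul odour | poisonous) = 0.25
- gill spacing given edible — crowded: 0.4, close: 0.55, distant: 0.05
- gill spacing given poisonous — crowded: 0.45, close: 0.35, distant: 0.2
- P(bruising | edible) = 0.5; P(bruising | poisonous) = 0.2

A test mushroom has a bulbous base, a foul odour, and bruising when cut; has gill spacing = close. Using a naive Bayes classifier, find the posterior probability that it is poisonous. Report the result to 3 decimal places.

0.734

edible: 0.2 × 0.35 × 0.25 × 0.55 × 0.5 = 0.0048125
poisonous: 0.8 × 0.95 × 0.25 × 0.35 × 0.2 = 0.0133
P(poisonous | x) = 0.0133 / 0.0181125 ≈ 0.734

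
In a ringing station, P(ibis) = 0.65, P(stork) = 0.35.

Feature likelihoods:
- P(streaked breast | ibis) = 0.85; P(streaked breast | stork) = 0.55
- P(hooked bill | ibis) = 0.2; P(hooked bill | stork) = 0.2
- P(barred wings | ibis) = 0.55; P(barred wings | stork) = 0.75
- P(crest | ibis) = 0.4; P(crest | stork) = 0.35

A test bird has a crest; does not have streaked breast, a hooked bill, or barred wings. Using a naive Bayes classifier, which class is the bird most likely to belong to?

ibis: 0.65 × (1−0.85) × (1−0.2) × (1−0.55) × 0.4 = 0.01404
stork: 0.35 × (1−0.55) × (1−0.2) × (1−0.75) × 0.35 = 0.011025
Highest score → ibis.

ibis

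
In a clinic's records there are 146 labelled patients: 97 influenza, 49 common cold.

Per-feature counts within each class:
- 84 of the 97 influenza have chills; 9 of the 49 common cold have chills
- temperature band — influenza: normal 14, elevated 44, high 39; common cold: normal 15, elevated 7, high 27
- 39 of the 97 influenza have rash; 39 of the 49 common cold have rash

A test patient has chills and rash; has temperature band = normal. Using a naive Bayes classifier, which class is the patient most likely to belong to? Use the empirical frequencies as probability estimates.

influenza: (97/146) × (84/97) × (14/97) × (39/97) ≈ 0.0333869
common cold: (49/146) × (9/49) × (15/49) × (39/49) ≈ 0.0150194
Highest score → influenza.

influenza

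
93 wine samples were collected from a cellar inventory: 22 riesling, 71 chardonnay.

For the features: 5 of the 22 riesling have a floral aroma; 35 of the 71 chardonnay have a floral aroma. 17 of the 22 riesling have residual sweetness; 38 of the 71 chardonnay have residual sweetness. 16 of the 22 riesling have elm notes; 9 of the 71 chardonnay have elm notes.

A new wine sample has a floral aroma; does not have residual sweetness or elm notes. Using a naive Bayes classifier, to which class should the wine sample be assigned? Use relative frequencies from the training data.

chardonnay

riesling: (22/93) × (5/22) × (5/22) × (6/22) ≈ 0.00333244
chardonnay: (71/93) × (35/71) × (33/71) × (62/71) ≈ 0.152747
Highest score → chardonnay.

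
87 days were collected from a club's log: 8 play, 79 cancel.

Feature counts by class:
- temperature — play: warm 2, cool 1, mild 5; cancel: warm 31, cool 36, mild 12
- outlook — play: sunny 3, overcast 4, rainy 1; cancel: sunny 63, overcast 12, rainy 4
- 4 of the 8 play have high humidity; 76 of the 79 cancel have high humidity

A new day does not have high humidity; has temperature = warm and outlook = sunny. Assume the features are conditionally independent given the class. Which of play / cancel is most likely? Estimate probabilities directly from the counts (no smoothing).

cancel

play: (8/87) × (2/8) × (3/8) × (4/8) ≈ 0.00431034
cancel: (79/87) × (31/79) × (63/79) × (3/79) ≈ 0.0107907
Highest score → cancel.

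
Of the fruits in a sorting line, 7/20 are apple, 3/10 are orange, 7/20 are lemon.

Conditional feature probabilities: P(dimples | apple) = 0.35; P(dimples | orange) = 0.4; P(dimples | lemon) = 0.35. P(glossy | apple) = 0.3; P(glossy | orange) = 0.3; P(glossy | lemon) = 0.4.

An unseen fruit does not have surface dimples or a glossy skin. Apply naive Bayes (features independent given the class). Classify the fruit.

apple: 0.35 × (1−0.35) × (1−0.3) = 0.15925
orange: 0.3 × (1−0.4) × (1−0.3) = 0.126
lemon: 0.35 × (1−0.35) × (1−0.4) = 0.1365
Highest score → apple.

apple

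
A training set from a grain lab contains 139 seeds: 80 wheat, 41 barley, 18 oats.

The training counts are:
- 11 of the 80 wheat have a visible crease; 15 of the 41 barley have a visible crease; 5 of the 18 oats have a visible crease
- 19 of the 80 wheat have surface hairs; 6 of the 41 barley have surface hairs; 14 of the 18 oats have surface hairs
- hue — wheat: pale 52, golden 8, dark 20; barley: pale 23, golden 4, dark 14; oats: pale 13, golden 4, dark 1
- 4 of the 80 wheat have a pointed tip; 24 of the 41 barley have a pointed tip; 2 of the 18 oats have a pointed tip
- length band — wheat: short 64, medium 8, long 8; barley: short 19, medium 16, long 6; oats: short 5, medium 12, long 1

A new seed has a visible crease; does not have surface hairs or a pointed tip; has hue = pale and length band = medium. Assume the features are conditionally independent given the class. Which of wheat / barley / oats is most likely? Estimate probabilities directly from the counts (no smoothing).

barley

wheat: (80/139) × (11/80) × (61/80) × (52/80) × (76/80) × (8/80) ≈ 0.0037261
barley: (41/139) × (15/41) × (35/41) × (23/41) × (17/41) × (16/41) ≈ 0.00836192
oats: (18/139) × (5/18) × (4/18) × (13/18) × (16/18) × (12/18) ≈ 0.00342113
Highest score → barley.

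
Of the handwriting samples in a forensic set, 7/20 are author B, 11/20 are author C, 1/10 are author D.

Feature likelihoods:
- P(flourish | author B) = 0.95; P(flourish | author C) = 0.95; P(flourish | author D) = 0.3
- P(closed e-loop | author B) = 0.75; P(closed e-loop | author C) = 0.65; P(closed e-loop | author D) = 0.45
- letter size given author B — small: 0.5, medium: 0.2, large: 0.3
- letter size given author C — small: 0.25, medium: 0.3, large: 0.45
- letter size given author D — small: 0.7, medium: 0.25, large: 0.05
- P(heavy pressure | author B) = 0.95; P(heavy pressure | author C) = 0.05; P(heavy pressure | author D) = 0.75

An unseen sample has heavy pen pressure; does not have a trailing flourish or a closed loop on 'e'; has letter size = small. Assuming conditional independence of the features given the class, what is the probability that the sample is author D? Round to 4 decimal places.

author B: 0.35 × (1−0.95) × (1−0.75) × 0.5 × 0.95 = 0.002078125
author C: 0.55 × (1−0.95) × (1−0.65) × 0.25 × 0.05 = 0.0001203125
author D: 0.1 × (1−0.3) × (1−0.45) × 0.7 × 0.75 = 0.0202125
P(author D | x) = 0.0202125 / 0.0224109375 ≈ 0.9019

0.9019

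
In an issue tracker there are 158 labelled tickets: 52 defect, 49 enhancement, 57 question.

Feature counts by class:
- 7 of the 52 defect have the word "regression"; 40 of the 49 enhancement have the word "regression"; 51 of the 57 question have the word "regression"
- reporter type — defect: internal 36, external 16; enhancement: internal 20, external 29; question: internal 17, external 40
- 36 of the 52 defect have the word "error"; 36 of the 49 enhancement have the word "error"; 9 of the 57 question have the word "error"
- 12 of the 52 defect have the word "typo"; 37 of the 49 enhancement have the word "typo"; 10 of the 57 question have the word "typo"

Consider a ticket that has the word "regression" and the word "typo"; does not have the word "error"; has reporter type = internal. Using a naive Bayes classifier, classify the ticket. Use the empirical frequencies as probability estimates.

enhancement

defect: (52/158) × (7/52) × (36/52) × (16/52) × (12/52) ≈ 0.00217788
enhancement: (49/158) × (40/49) × (20/49) × (13/49) × (37/49) ≈ 0.0207009
question: (57/158) × (51/57) × (17/57) × (48/57) × (10/57) ≈ 0.0142226
Highest score → enhancement.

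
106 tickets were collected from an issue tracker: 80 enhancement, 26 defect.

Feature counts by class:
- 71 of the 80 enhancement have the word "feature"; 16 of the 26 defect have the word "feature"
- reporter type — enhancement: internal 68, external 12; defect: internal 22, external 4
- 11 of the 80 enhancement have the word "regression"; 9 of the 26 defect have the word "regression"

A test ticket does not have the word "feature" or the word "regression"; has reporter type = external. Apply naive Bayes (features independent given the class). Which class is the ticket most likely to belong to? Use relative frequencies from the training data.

enhancement: (80/106) × (9/80) × (12/80) × (69/80) ≈ 0.0109847
defect: (26/106) × (10/26) × (4/26) × (17/26) ≈ 0.00948978
Highest score → enhancement.

enhancement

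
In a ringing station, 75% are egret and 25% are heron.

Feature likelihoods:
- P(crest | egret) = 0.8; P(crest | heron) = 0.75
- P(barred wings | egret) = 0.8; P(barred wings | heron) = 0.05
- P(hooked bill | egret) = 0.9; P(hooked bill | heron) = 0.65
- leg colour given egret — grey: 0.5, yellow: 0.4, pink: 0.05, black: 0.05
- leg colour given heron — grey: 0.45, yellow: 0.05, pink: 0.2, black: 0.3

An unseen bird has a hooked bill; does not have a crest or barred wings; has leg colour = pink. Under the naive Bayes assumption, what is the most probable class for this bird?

heron

egret: 0.75 × (1−0.8) × (1−0.8) × 0.9 × 0.05 = 0.00135
heron: 0.25 × (1−0.75) × (1−0.05) × 0.65 × 0.2 = 0.00771875
Highest score → heron.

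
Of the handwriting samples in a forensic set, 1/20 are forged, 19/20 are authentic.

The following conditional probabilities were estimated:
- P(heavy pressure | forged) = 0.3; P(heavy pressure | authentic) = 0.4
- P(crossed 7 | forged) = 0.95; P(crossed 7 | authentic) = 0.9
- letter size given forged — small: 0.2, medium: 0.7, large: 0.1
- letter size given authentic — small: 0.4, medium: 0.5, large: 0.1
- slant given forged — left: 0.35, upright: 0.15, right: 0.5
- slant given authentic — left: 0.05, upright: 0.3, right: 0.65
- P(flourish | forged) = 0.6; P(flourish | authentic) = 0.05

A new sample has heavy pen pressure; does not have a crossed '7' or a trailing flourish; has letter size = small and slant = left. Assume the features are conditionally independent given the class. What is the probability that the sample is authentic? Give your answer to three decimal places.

0.972

forged: 0.05 × 0.3 × (1−0.95) × 0.2 × 0.35 × (1−0.6) = 0.000021
authentic: 0.95 × 0.4 × (1−0.9) × 0.4 × 0.05 × (1−0.05) = 0.000722
P(authentic | x) = 0.000722 / 0.000743 ≈ 0.972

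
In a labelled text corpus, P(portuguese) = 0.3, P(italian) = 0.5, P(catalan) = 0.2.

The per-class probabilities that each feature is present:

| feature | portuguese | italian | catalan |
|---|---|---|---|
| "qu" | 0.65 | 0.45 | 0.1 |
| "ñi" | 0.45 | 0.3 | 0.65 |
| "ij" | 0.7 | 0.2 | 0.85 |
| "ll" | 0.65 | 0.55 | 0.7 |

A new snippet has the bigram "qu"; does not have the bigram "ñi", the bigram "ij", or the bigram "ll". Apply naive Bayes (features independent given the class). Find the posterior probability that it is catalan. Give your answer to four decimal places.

0.0046

portuguese: 0.3 × 0.65 × (1−0.45) × (1−0.7) × (1−0.65) = 0.01126125
italian: 0.5 × 0.45 × (1−0.3) × (1−0.2) × (1−0.55) = 0.0567
catalan: 0.2 × 0.1 × (1−0.65) × (1−0.85) × (1−0.7) = 0.000315
P(catalan | x) = 0.000315 / 0.06827625 ≈ 0.0046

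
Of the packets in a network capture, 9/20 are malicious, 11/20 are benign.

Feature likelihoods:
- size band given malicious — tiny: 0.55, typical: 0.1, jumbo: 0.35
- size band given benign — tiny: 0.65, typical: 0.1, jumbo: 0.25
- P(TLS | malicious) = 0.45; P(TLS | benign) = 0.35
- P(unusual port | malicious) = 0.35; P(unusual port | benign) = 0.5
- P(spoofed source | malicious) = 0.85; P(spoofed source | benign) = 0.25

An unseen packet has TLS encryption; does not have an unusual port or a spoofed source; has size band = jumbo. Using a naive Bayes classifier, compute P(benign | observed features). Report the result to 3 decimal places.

0.723

malicious: 0.45 × 0.35 × 0.45 × (1−0.35) × (1−0.85) = 0.0069103125
benign: 0.55 × 0.25 × 0.35 × (1−0.5) × (1−0.25) = 0.018046875
P(benign | x) = 0.018046875 / 0.0249571875 ≈ 0.723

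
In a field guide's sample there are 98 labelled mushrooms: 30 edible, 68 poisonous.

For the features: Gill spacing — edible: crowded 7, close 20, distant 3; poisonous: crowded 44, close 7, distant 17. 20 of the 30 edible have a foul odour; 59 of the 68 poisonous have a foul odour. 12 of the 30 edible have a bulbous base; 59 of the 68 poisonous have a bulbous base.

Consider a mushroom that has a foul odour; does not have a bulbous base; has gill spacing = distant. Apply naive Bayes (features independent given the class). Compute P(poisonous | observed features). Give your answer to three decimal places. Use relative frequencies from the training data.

edible: (30/98) × (3/30) × (20/30) × (18/30) ≈ 0.0122449
poisonous: (68/98) × (17/68) × (59/68) × (9/68) ≈ 0.0199205
P(poisonous | x) = 0.0199205 / 0.0321654 ≈ 0.619

0.619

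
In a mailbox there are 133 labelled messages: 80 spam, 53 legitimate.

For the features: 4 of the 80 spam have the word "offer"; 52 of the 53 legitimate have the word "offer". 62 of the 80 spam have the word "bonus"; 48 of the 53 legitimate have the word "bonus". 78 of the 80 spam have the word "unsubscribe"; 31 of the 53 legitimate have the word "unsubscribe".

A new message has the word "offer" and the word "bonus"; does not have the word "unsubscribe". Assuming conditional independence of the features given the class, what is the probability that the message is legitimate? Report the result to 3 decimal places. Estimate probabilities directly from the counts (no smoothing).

0.996

spam: (80/133) × (4/80) × (62/80) × (2/80) ≈ 0.000582707
legitimate: (53/133) × (52/53) × (48/53) × (22/53) ≈ 0.146982
P(legitimate | x) = 0.146982 / 0.147564707 ≈ 0.996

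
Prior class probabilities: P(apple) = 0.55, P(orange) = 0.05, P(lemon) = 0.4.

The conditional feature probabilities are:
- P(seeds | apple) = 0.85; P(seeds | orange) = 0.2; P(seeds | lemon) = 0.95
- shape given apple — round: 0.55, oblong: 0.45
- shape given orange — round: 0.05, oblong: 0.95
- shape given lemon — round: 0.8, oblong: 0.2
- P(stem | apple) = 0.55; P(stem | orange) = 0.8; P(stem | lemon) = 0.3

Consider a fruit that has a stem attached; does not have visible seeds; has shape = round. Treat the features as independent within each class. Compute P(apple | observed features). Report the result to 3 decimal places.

apple: 0.55 × (1−0.85) × 0.55 × 0.55 = 0.02495625
orange: 0.05 × (1−0.2) × 0.05 × 0.8 = 0.0016
lemon: 0.4 × (1−0.95) × 0.8 × 0.3 = 0.0048
P(apple | x) = 0.02495625 / 0.03135625 ≈ 0.796

0.796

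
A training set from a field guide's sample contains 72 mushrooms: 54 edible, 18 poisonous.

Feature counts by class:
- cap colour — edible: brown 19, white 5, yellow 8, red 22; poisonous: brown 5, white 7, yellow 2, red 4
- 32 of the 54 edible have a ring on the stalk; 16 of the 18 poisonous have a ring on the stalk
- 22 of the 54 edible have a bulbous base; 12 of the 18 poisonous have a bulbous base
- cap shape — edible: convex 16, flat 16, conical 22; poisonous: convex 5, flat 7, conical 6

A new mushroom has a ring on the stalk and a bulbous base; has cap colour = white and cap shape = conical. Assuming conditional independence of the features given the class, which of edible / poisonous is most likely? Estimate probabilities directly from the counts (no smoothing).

poisonous

edible: (54/72) × (5/54) × (32/54) × (22/54) × (22/54) ≈ 0.00683049
poisonous: (18/72) × (7/18) × (16/18) × (12/18) × (6/18) ≈ 0.0192044
Highest score → poisonous.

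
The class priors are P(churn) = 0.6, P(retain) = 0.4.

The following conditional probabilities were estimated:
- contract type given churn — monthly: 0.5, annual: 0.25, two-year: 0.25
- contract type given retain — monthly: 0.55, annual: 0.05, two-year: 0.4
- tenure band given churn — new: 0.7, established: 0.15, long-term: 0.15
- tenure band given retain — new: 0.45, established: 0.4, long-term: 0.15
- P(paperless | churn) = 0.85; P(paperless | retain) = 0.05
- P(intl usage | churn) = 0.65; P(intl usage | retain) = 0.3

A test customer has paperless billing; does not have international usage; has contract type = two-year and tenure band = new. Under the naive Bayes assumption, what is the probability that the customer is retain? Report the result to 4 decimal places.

churn: 0.6 × 0.25 × 0.7 × 0.85 × (1−0.65) = 0.0312375
retain: 0.4 × 0.4 × 0.45 × 0.05 × (1−0.3) = 0.00252
P(retain | x) = 0.00252 / 0.0337575 ≈ 0.0747

0.0747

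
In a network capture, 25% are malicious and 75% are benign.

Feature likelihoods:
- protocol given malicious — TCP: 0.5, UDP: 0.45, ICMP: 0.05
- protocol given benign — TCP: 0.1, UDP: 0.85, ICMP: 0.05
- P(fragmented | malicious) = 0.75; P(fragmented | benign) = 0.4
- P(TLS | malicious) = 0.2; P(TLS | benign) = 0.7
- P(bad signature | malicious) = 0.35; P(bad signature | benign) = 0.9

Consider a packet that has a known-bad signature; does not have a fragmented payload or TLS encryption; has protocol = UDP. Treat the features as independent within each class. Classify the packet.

malicious: 0.25 × 0.45 × (1−0.75) × (1−0.2) × 0.35 = 0.007875
benign: 0.75 × 0.85 × (1−0.4) × (1−0.7) × 0.9 = 0.103275
Highest score → benign.

benign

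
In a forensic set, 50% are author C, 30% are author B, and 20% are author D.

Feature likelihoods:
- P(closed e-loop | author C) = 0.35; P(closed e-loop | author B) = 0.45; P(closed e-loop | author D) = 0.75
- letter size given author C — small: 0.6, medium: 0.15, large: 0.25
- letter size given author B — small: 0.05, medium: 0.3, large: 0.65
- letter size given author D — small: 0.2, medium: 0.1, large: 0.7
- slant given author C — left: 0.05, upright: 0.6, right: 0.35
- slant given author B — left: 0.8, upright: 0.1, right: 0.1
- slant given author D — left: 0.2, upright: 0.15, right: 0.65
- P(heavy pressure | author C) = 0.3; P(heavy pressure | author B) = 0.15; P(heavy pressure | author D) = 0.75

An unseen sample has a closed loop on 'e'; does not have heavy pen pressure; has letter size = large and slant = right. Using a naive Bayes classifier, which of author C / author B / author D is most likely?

author D

author C: 0.5 × 0.35 × 0.25 × 0.35 × (1−0.3) = 0.01071875
author B: 0.3 × 0.45 × 0.65 × 0.1 × (1−0.15) = 0.00745875
author D: 0.2 × 0.75 × 0.7 × 0.65 × (1−0.75) = 0.0170625
Highest score → author D.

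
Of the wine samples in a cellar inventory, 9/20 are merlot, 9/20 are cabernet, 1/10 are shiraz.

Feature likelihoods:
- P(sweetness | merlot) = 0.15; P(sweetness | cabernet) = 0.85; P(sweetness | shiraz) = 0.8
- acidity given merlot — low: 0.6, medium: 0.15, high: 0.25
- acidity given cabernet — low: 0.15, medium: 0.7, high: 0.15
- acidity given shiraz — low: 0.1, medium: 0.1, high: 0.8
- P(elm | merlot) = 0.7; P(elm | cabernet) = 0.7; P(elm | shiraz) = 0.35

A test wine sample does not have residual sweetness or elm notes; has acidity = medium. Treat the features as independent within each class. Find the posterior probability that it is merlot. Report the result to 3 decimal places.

merlot: 0.45 × (1−0.15) × 0.15 × (1−0.7) = 0.0172125
cabernet: 0.45 × (1−0.85) × 0.7 × (1−0.7) = 0.014175
shiraz: 0.1 × (1−0.8) × 0.1 × (1−0.35) = 0.0013
P(merlot | x) = 0.0172125 / 0.0326875 ≈ 0.527

0.527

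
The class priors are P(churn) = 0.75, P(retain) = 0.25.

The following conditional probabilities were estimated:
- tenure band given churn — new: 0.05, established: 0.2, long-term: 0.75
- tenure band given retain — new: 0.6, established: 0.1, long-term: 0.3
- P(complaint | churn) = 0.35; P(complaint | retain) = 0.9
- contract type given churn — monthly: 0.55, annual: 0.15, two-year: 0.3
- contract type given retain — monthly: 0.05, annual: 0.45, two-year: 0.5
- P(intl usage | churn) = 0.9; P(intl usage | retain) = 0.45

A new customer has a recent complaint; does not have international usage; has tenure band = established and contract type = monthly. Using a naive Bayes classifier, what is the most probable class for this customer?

churn

churn: 0.75 × 0.2 × 0.35 × 0.55 × (1−0.9) = 0.0028875
retain: 0.25 × 0.1 × 0.9 × 0.05 × (1−0.45) = 0.00061875
Highest score → churn.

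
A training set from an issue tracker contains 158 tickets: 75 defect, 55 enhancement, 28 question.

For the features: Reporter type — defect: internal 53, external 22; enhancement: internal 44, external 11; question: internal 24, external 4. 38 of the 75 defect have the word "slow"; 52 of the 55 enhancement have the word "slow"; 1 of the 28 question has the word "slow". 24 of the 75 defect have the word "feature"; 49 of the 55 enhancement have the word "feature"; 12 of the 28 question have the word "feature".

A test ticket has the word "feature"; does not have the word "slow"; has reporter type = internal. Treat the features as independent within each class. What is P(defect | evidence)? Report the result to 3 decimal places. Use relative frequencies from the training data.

defect: (75/158) × (53/75) × (37/75) × (24/75) ≈ 0.0529553
enhancement: (55/158) × (44/55) × (3/55) × (49/55) ≈ 0.0135328
question: (28/158) × (24/28) × (27/28) × (12/28) ≈ 0.0627745
P(defect | x) = 0.0529553 / 0.1292626 ≈ 0.410

0.410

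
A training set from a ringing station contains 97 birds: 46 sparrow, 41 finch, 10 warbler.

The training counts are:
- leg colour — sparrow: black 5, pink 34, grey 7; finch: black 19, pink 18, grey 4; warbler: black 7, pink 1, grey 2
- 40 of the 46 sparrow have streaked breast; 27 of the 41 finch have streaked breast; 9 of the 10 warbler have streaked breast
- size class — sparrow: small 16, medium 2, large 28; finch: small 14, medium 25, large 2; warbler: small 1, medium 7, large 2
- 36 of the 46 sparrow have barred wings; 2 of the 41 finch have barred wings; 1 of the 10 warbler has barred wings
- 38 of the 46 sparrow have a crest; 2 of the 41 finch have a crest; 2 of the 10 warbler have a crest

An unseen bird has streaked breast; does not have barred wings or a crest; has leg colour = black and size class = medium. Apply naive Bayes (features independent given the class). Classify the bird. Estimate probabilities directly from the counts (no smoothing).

finch

sparrow: (46/97) × (5/46) × (40/46) × (2/46) × (10/46) × (8/46) ≈ 0.0000736795
finch: (41/97) × (19/41) × (27/41) × (25/41) × (39/41) × (39/41) ≈ 0.0711671
warbler: (10/97) × (7/10) × (9/10) × (7/10) × (9/10) × (8/10) ≈ 0.032734
Highest score → finch.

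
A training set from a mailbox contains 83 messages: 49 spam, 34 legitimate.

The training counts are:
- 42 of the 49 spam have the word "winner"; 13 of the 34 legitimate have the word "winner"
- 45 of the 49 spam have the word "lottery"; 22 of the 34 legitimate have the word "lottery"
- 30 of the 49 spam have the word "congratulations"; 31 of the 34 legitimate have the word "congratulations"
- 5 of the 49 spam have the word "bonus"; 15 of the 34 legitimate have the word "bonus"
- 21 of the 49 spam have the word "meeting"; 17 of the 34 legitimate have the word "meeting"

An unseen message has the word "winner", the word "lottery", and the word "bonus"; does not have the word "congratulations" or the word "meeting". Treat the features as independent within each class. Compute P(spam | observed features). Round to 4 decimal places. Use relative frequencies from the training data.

0.8419

spam: (49/83) × (42/49) × (45/49) × (19/49) × (5/49) × (28/49) ≈ 0.0105071
legitimate: (34/83) × (13/34) × (22/34) × (3/34) × (15/34) × (17/34) ≈ 0.00197258
P(spam | x) = 0.0105071 / 0.01247968 ≈ 0.8419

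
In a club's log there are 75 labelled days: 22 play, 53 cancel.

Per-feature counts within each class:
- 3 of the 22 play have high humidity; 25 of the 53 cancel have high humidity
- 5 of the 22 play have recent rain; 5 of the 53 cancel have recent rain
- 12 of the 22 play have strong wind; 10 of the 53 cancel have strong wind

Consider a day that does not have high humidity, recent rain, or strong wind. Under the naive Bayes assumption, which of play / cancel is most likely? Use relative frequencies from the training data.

play: (22/75) × (19/22) × (17/22) × (10/22) ≈ 0.0889807
cancel: (53/75) × (28/53) × (48/53) × (43/53) ≈ 0.274318
Highest score → cancel.

cancel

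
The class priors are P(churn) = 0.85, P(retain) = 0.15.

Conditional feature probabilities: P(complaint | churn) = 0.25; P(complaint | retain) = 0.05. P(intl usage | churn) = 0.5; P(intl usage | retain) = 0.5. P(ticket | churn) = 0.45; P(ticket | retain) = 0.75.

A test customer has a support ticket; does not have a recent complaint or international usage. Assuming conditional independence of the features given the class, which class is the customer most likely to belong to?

churn

churn: 0.85 × (1−0.25) × (1−0.5) × 0.45 = 0.1434375
retain: 0.15 × (1−0.05) × (1−0.5) × 0.75 = 0.0534375
Highest score → churn.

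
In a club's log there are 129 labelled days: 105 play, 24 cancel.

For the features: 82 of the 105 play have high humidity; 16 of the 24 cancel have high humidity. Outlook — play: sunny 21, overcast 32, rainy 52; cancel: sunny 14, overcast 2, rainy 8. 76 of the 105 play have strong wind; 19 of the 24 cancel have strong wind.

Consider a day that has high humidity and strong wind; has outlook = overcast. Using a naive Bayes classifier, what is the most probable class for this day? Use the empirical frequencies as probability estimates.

play

play: (105/129) × (82/105) × (32/105) × (76/105) ≈ 0.14022
cancel: (24/129) × (16/24) × (2/24) × (19/24) ≈ 0.0081826
Highest score → play.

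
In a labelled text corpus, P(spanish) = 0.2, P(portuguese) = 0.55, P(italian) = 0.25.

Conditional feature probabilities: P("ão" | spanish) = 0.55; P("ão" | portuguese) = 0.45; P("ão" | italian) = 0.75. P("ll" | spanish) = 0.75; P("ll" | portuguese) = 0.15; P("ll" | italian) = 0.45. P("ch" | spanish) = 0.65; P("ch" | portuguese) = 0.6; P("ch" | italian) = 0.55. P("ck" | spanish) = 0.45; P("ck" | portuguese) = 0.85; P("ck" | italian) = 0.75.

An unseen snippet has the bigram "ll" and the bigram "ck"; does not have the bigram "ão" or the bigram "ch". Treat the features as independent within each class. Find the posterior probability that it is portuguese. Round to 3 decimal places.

spanish: 0.2 × (1−0.55) × 0.75 × (1−0.65) × 0.45 = 0.01063125
portuguese: 0.55 × (1−0.45) × 0.15 × (1−0.6) × 0.85 = 0.0154275
italian: 0.25 × (1−0.75) × 0.45 × (1−0.55) × 0.75 = 0.0094921875
P(portuguese | x) = 0.0154275 / 0.0355509375 ≈ 0.434

0.434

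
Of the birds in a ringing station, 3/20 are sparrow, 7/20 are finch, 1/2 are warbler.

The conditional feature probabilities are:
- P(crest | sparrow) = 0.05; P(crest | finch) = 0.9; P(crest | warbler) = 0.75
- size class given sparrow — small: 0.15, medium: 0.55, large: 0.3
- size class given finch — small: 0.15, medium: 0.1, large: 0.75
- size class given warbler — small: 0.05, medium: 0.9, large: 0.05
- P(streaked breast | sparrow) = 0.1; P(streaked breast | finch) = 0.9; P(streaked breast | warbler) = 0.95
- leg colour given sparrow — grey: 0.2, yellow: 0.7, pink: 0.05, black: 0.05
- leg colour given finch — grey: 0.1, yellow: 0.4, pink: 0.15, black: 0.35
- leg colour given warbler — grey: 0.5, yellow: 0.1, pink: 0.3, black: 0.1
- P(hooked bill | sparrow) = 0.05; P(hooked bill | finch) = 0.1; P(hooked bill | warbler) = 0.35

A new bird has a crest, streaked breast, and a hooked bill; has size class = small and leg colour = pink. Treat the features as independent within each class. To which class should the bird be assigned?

sparrow: 0.15 × 0.05 × 0.15 × 0.1 × 0.05 × 0.05 = 0.00000028125
finch: 0.35 × 0.9 × 0.15 × 0.9 × 0.15 × 0.1 = 0.000637875
warbler: 0.5 × 0.75 × 0.05 × 0.95 × 0.3 × 0.35 = 0.0018703125
Highest score → warbler.

warbler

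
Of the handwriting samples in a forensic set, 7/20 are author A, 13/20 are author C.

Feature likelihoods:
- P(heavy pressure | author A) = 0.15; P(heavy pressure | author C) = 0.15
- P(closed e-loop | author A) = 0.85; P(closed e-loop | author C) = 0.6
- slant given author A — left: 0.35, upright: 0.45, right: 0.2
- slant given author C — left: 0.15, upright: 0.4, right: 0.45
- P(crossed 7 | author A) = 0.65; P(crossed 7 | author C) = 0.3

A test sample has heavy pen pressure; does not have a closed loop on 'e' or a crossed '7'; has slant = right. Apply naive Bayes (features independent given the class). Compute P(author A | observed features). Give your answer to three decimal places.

author A: 0.35 × 0.15 × (1−0.85) × 0.2 × (1−0.65) = 0.00055125
author C: 0.65 × 0.15 × (1−0.6) × 0.45 × (1−0.3) = 0.012285
P(author A | x) = 0.00055125 / 0.01283625 ≈ 0.043

0.043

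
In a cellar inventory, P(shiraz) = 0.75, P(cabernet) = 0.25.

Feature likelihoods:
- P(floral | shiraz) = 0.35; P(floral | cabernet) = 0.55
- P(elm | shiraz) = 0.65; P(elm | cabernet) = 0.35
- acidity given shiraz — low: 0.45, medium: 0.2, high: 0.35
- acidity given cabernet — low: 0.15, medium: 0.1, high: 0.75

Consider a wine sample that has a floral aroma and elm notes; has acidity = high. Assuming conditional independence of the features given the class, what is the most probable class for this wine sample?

shiraz: 0.75 × 0.35 × 0.65 × 0.35 = 0.05971875
cabernet: 0.25 × 0.55 × 0.35 × 0.75 = 0.03609375
Highest score → shiraz.

shiraz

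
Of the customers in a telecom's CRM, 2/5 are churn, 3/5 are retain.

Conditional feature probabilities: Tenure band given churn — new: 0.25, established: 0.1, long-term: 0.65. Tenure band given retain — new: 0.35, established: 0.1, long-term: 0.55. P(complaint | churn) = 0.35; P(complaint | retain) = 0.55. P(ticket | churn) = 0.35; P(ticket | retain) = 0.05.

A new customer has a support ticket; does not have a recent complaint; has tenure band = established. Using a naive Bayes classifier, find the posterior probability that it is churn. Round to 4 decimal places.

churn: 0.4 × 0.1 × (1−0.35) × 0.35 = 0.0091
retain: 0.6 × 0.1 × (1−0.55) × 0.05 = 0.00135
P(churn | x) = 0.0091 / 0.01045 ≈ 0.8708

0.8708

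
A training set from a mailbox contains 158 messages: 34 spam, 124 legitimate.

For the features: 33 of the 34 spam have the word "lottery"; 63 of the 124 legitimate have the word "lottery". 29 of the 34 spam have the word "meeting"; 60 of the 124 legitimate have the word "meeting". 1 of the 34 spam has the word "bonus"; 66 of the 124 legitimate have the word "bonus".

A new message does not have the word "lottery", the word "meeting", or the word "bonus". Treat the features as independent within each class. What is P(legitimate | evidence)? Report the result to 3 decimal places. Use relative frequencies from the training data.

spam: (34/158) × (1/34) × (5/34) × (33/34) ≈ 0.000903377
legitimate: (124/158) × (61/124) × (64/124) × (58/124) ≈ 0.0932046
P(legitimate | x) = 0.0932046 / 0.094107977 ≈ 0.990

0.990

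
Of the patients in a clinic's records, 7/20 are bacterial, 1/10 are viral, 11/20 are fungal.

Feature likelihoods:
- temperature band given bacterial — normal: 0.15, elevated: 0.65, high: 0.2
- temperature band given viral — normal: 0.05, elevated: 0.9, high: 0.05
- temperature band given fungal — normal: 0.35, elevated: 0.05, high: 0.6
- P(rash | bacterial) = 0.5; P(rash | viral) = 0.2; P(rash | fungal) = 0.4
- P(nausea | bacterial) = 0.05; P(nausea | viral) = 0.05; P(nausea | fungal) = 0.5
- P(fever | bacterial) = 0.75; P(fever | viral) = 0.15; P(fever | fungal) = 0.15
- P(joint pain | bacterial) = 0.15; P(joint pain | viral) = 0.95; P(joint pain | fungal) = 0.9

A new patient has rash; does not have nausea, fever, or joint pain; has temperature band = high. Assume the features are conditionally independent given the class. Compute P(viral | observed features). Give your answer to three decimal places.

0.003

bacterial: 0.35 × 0.2 × 0.5 × (1−0.05) × (1−0.75) × (1−0.15) = 0.007065625
viral: 0.1 × 0.05 × 0.2 × (1−0.05) × (1−0.15) × (1−0.95) = 0.000040375
fungal: 0.55 × 0.6 × 0.4 × (1−0.5) × (1−0.15) × (1−0.9) = 0.00561
P(viral | x) = 0.000040375 / 0.012716 ≈ 0.003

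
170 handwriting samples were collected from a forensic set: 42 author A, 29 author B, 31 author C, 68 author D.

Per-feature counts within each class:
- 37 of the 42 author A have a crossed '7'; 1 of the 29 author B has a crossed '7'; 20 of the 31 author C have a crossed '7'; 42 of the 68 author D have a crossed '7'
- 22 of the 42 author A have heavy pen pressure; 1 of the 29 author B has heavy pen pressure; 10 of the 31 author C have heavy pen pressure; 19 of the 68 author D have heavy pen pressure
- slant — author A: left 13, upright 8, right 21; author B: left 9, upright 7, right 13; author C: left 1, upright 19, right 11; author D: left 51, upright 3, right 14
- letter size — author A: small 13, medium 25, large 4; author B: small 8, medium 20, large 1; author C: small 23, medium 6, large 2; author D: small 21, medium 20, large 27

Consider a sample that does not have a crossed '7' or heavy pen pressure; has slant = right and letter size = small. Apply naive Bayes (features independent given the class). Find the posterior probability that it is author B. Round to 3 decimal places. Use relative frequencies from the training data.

0.487

author A: (42/170) × (5/42) × (20/42) × (21/42) × (13/42) ≈ 0.00216753
author B: (29/170) × (28/29) × (28/29) × (13/29) × (8/29) ≈ 0.0196656
author C: (31/170) × (11/31) × (21/31) × (11/31) × (23/31) ≈ 0.0115398
author D: (68/170) × (26/68) × (49/68) × (14/68) × (21/68) ≈ 0.00700714
P(author B | x) = 0.0196656 / 0.04038007 ≈ 0.487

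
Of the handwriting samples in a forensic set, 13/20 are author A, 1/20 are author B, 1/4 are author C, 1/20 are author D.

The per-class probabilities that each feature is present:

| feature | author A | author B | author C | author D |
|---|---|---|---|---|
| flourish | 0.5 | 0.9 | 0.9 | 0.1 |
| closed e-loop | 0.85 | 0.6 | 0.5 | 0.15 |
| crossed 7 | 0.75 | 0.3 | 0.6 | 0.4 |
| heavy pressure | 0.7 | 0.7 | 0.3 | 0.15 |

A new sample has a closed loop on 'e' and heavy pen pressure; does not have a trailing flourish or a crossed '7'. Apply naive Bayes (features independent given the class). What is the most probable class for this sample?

author A: 0.65 × (1−0.5) × 0.85 × (1−0.75) × 0.7 = 0.04834375
author B: 0.05 × (1−0.9) × 0.6 × (1−0.3) × 0.7 = 0.00147
author C: 0.25 × (1−0.9) × 0.5 × (1−0.6) × 0.3 = 0.0015
author D: 0.05 × (1−0.1) × 0.15 × (1−0.4) × 0.15 = 0.0006075
Highest score → author A.

author A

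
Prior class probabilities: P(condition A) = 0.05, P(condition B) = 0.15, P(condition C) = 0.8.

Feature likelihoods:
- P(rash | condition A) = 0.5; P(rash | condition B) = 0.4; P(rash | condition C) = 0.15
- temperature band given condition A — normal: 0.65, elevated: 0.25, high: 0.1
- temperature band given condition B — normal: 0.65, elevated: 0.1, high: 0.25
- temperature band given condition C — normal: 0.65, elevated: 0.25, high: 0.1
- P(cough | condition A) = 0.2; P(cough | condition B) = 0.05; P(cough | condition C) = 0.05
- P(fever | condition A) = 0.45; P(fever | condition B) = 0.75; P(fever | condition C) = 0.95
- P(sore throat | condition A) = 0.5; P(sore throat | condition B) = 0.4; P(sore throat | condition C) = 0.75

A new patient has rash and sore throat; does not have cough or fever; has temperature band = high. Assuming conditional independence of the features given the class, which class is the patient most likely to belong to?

condition A: 0.05 × 0.5 × 0.1 × (1−0.2) × (1−0.45) × 0.5 = 0.00055
condition B: 0.15 × 0.4 × 0.25 × (1−0.05) × (1−0.75) × 0.4 = 0.001425
condition C: 0.8 × 0.15 × 0.1 × (1−0.05) × (1−0.95) × 0.75 = 0.0004275
Highest score → condition B.

condition B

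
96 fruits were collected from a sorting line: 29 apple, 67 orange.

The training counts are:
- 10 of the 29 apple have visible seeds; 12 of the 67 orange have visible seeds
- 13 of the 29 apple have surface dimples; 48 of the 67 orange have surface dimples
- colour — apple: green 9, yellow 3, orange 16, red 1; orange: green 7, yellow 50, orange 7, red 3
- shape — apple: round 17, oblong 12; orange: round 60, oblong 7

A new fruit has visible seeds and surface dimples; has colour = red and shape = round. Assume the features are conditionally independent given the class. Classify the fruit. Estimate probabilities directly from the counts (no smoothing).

apple: (29/96) × (10/29) × (13/29) × (1/29) × (17/29) ≈ 0.000943902
orange: (67/96) × (12/67) × (48/67) × (3/67) × (60/67) ≈ 0.00359087
Highest score → orange.

orange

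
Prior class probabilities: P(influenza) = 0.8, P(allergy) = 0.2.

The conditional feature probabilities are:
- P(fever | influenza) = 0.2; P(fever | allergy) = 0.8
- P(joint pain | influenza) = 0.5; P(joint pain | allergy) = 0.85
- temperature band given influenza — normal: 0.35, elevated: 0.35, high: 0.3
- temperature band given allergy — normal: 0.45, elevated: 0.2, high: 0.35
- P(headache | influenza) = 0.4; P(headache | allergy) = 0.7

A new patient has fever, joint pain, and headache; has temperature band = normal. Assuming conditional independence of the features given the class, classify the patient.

influenza: 0.8 × 0.2 × 0.5 × 0.35 × 0.4 = 0.0112
allergy: 0.2 × 0.8 × 0.85 × 0.45 × 0.7 = 0.04284
Highest score → allergy.

allergy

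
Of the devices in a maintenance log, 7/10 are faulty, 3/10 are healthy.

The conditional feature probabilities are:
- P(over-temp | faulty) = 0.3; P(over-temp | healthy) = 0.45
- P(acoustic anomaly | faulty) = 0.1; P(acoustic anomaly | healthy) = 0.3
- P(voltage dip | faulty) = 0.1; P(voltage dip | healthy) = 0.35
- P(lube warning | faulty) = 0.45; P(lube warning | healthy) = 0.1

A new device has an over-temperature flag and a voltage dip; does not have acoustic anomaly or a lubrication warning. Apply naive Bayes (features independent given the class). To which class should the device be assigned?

healthy

faulty: 0.7 × 0.3 × (1−0.1) × 0.1 × (1−0.45) = 0.010395
healthy: 0.3 × 0.45 × (1−0.3) × 0.35 × (1−0.1) = 0.0297675
Highest score → healthy.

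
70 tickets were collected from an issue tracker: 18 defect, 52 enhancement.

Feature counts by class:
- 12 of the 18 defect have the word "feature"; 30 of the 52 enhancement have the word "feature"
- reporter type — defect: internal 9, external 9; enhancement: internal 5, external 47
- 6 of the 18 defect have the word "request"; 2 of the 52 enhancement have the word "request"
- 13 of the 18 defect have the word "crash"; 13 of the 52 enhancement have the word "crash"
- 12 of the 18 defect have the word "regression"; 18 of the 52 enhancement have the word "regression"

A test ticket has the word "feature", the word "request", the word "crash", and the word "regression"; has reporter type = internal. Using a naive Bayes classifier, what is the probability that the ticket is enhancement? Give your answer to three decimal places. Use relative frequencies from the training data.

defect: (18/70) × (12/18) × (9/18) × (6/18) × (13/18) × (12/18) ≈ 0.0137566
enhancement: (52/70) × (30/52) × (5/52) × (2/52) × (13/52) × (18/52) ≈ 0.000137159
P(enhancement | x) = 0.000137159 / 0.013893759 ≈ 0.010

0.010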